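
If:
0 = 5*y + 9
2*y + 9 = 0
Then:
No Solution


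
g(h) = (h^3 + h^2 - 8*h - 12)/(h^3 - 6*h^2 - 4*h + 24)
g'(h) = (-3*h^2 + 12*h + 4)*(h^3 + h^2 - 8*h - 12)/(h^3 - 6*h^2 - 4*h + 24)^2 + (3*h^2 + 2*h - 8)/(h^3 - 6*h^2 - 4*h + 24)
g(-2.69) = 0.10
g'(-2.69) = -0.12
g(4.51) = -2.63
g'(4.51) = -2.86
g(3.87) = -1.28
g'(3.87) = -1.61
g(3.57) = -0.83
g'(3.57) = -1.42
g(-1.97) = -0.00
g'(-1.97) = -0.16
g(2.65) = 0.75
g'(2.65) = -2.90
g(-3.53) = 0.19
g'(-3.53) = -0.10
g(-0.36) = -0.37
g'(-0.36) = -0.33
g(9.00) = 3.14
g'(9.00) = -0.69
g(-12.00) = 0.60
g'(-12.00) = -0.02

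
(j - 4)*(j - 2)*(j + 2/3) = j^3 - 16*j^2/3 + 4*j + 16/3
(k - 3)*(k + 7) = k^2 + 4*k - 21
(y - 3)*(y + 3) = y^2 - 9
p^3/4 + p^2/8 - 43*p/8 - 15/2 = (p/4 + 1)*(p - 5)*(p + 3/2)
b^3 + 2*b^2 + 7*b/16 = b*(b + 1/4)*(b + 7/4)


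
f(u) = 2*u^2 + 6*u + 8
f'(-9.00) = -30.00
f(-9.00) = 116.00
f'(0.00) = 6.00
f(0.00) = 8.00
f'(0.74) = 8.96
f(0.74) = 13.54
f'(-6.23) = -18.92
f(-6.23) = 48.25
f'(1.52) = 12.08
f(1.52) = 21.74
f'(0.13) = 6.52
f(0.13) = 8.81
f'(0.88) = 9.52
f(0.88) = 14.83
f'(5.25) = 27.00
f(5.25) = 94.62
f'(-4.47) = -11.88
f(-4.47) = 21.14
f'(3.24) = 18.96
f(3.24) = 48.44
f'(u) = 4*u + 6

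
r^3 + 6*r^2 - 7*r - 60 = (r - 3)*(r + 4)*(r + 5)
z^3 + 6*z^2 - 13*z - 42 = (z - 3)*(z + 2)*(z + 7)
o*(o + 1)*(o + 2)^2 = o^4 + 5*o^3 + 8*o^2 + 4*o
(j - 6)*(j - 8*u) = j^2 - 8*j*u - 6*j + 48*u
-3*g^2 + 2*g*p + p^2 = (-g + p)*(3*g + p)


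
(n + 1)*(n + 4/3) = n^2 + 7*n/3 + 4/3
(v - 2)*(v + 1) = v^2 - v - 2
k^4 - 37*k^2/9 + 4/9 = (k - 2)*(k - 1/3)*(k + 1/3)*(k + 2)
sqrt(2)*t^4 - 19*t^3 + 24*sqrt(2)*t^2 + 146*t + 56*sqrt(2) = (t - 7*sqrt(2))*(t - 4*sqrt(2))*(t + sqrt(2))*(sqrt(2)*t + 1)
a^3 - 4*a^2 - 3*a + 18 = (a - 3)^2*(a + 2)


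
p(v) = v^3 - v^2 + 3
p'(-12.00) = 456.00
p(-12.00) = -1869.00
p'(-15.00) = 705.00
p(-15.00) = -3597.00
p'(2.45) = 13.11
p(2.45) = 11.70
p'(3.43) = 28.43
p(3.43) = 31.59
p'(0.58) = -0.15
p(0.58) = 2.86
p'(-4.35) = 65.47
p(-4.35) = -98.24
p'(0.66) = -0.01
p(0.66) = 2.85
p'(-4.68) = 75.07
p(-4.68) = -121.41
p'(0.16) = -0.24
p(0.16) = 2.98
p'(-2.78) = 28.75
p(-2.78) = -26.21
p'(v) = 3*v^2 - 2*v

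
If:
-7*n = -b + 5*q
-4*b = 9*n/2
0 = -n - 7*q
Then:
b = 0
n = 0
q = 0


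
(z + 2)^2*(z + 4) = z^3 + 8*z^2 + 20*z + 16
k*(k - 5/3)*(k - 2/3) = k^3 - 7*k^2/3 + 10*k/9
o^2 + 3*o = o*(o + 3)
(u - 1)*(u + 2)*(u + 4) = u^3 + 5*u^2 + 2*u - 8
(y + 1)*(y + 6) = y^2 + 7*y + 6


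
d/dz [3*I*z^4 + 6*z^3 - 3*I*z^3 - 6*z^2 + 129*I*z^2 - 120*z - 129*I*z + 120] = 12*I*z^3 + z^2*(18 - 9*I) + z*(-12 + 258*I) - 120 - 129*I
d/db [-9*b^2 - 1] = -18*b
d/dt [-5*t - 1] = -5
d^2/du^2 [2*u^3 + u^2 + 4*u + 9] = 12*u + 2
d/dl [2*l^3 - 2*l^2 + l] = 6*l^2 - 4*l + 1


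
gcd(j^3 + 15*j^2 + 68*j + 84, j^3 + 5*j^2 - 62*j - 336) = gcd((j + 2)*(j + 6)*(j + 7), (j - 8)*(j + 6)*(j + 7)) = j^2 + 13*j + 42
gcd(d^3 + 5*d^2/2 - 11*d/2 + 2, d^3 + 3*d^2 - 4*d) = d^2 + 3*d - 4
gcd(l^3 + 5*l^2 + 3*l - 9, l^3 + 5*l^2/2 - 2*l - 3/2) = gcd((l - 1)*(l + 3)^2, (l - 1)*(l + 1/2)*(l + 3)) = l^2 + 2*l - 3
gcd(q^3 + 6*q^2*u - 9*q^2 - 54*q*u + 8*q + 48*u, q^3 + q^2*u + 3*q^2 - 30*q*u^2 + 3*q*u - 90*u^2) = q + 6*u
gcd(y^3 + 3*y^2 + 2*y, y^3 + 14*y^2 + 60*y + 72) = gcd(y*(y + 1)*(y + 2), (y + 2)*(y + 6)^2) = y + 2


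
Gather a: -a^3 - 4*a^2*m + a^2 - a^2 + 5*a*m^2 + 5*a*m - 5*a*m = -a^3 - 4*a^2*m + 5*a*m^2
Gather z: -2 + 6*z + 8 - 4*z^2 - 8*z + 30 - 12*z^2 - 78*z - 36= -16*z^2 - 80*z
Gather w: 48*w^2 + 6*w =48*w^2 + 6*w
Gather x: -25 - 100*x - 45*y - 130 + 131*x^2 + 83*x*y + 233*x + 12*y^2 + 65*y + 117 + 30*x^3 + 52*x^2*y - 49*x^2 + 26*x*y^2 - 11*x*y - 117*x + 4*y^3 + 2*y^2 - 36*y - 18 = 30*x^3 + x^2*(52*y + 82) + x*(26*y^2 + 72*y + 16) + 4*y^3 + 14*y^2 - 16*y - 56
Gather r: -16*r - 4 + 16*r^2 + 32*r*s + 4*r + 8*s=16*r^2 + r*(32*s - 12) + 8*s - 4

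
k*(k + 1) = k^2 + k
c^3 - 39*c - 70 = (c - 7)*(c + 2)*(c + 5)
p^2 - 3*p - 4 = (p - 4)*(p + 1)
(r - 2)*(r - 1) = r^2 - 3*r + 2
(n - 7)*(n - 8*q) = n^2 - 8*n*q - 7*n + 56*q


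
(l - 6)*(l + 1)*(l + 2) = l^3 - 3*l^2 - 16*l - 12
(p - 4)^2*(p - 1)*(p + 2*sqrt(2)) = p^4 - 9*p^3 + 2*sqrt(2)*p^3 - 18*sqrt(2)*p^2 + 24*p^2 - 16*p + 48*sqrt(2)*p - 32*sqrt(2)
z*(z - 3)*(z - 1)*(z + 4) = z^4 - 13*z^2 + 12*z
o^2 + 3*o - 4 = (o - 1)*(o + 4)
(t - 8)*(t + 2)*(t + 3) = t^3 - 3*t^2 - 34*t - 48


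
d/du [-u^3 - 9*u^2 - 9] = 3*u*(-u - 6)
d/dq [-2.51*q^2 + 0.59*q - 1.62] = 0.59 - 5.02*q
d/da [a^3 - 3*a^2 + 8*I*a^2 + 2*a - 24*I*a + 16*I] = 3*a^2 + a*(-6 + 16*I) + 2 - 24*I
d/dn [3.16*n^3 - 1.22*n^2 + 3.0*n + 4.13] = 9.48*n^2 - 2.44*n + 3.0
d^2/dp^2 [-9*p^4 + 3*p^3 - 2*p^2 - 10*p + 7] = -108*p^2 + 18*p - 4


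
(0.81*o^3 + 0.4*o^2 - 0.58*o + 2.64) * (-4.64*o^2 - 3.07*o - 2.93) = -3.7584*o^5 - 4.3427*o^4 - 0.910100000000001*o^3 - 11.641*o^2 - 6.4054*o - 7.7352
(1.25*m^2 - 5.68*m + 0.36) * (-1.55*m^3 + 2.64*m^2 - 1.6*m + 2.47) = -1.9375*m^5 + 12.104*m^4 - 17.5532*m^3 + 13.1259*m^2 - 14.6056*m + 0.8892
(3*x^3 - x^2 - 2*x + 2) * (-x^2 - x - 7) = -3*x^5 - 2*x^4 - 18*x^3 + 7*x^2 + 12*x - 14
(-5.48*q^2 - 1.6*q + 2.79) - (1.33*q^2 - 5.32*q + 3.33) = -6.81*q^2 + 3.72*q - 0.54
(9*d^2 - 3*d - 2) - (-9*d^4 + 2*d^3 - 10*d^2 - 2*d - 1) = 9*d^4 - 2*d^3 + 19*d^2 - d - 1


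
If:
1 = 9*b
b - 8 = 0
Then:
No Solution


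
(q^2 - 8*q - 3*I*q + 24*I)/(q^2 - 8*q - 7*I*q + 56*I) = (q - 3*I)/(q - 7*I)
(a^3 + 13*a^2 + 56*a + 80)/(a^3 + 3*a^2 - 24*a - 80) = (a + 5)/(a - 5)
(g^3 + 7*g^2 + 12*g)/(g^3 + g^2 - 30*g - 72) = g/(g - 6)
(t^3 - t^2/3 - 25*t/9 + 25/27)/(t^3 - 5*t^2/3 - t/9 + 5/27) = (3*t + 5)/(3*t + 1)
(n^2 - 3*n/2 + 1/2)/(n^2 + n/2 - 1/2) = (n - 1)/(n + 1)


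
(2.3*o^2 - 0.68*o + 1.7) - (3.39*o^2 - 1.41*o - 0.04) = -1.09*o^2 + 0.73*o + 1.74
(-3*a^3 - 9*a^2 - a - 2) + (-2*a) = -3*a^3 - 9*a^2 - 3*a - 2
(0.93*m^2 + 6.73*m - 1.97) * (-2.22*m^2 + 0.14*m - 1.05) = -2.0646*m^4 - 14.8104*m^3 + 4.3391*m^2 - 7.3423*m + 2.0685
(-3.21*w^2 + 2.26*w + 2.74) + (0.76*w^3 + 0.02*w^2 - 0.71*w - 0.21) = 0.76*w^3 - 3.19*w^2 + 1.55*w + 2.53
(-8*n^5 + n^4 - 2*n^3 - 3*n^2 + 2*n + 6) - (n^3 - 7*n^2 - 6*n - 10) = -8*n^5 + n^4 - 3*n^3 + 4*n^2 + 8*n + 16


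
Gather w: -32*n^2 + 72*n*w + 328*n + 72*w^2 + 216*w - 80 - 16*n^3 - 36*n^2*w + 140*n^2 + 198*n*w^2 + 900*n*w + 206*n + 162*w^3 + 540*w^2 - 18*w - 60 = -16*n^3 + 108*n^2 + 534*n + 162*w^3 + w^2*(198*n + 612) + w*(-36*n^2 + 972*n + 198) - 140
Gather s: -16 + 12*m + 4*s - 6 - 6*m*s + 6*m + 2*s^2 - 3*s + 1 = 18*m + 2*s^2 + s*(1 - 6*m) - 21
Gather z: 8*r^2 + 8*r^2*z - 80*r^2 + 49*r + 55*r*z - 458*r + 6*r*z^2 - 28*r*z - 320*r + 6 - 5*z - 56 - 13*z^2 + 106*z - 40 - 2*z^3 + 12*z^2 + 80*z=-72*r^2 - 729*r - 2*z^3 + z^2*(6*r - 1) + z*(8*r^2 + 27*r + 181) - 90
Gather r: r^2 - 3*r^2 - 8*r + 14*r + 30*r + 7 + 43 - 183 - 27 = -2*r^2 + 36*r - 160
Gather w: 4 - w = 4 - w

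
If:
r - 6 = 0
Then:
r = 6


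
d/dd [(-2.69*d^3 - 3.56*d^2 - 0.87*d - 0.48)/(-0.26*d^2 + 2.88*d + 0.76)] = (0.6994*d^4 - 15.4944*d^3 - 16.6122*d^2 - 5.6608*d + 0.7212)/(0.0676*d^4 - 1.4976*d^3 + 7.8992*d^2 + 4.3776*d + 0.5776)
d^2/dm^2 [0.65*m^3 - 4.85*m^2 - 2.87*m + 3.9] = 3.9*m - 9.7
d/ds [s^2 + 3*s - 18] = 2*s + 3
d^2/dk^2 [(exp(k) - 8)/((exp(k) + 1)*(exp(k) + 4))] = (exp(4*k) - 37*exp(3*k) - 144*exp(2*k) - 92*exp(k) + 176)*exp(k)/(exp(6*k) + 15*exp(5*k) + 87*exp(4*k) + 245*exp(3*k) + 348*exp(2*k) + 240*exp(k) + 64)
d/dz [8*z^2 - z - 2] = 16*z - 1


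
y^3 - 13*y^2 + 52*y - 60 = (y - 6)*(y - 5)*(y - 2)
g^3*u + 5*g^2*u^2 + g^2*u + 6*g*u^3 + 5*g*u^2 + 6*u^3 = (g + 2*u)*(g + 3*u)*(g*u + u)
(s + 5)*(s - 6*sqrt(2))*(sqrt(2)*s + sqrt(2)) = sqrt(2)*s^3 - 12*s^2 + 6*sqrt(2)*s^2 - 72*s + 5*sqrt(2)*s - 60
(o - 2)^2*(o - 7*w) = o^3 - 7*o^2*w - 4*o^2 + 28*o*w + 4*o - 28*w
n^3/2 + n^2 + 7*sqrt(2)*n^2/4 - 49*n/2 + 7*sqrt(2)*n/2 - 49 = (n/2 + 1)*(n - 7*sqrt(2)/2)*(n + 7*sqrt(2))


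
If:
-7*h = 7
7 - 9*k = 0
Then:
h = -1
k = 7/9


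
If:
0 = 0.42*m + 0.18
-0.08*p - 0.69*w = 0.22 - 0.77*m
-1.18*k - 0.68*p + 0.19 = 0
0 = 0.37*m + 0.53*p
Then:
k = -0.01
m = -0.43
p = 0.30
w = -0.83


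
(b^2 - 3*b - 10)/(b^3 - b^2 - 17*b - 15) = (b + 2)/(b^2 + 4*b + 3)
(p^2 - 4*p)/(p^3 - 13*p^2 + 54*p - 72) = p/(p^2 - 9*p + 18)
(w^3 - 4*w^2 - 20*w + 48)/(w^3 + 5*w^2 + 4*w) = (w^2 - 8*w + 12)/(w*(w + 1))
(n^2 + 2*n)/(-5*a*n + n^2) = (-n - 2)/(5*a - n)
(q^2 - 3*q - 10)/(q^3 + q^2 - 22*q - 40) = 1/(q + 4)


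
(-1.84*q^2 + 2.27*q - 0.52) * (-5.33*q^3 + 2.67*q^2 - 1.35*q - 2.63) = 9.8072*q^5 - 17.0119*q^4 + 11.3165*q^3 + 0.386299999999999*q^2 - 5.2681*q + 1.3676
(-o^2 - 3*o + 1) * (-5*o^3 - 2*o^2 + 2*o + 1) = 5*o^5 + 17*o^4 - o^3 - 9*o^2 - o + 1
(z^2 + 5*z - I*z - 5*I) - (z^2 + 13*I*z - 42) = 5*z - 14*I*z + 42 - 5*I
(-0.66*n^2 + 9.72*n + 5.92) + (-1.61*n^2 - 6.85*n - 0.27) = -2.27*n^2 + 2.87*n + 5.65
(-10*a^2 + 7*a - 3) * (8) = -80*a^2 + 56*a - 24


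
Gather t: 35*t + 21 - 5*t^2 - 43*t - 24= -5*t^2 - 8*t - 3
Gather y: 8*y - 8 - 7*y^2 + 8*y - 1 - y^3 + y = -y^3 - 7*y^2 + 17*y - 9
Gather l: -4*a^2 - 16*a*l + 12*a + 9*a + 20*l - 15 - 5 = -4*a^2 + 21*a + l*(20 - 16*a) - 20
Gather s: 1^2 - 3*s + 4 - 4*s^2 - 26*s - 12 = -4*s^2 - 29*s - 7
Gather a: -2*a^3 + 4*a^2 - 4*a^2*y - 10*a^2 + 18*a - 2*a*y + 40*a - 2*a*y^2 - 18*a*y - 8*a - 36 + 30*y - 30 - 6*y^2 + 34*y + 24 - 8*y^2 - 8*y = -2*a^3 + a^2*(-4*y - 6) + a*(-2*y^2 - 20*y + 50) - 14*y^2 + 56*y - 42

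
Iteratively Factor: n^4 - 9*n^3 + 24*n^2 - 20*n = (n - 2)*(n^3 - 7*n^2 + 10*n) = n*(n - 2)*(n^2 - 7*n + 10) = n*(n - 2)^2*(n - 5)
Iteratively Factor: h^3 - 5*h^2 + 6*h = (h)*(h^2 - 5*h + 6) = h*(h - 2)*(h - 3)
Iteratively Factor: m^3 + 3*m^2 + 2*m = (m + 1)*(m^2 + 2*m) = m*(m + 1)*(m + 2)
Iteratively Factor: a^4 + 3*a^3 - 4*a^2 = (a - 1)*(a^3 + 4*a^2) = a*(a - 1)*(a^2 + 4*a) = a^2*(a - 1)*(a + 4)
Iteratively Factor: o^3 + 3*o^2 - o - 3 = (o - 1)*(o^2 + 4*o + 3) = (o - 1)*(o + 1)*(o + 3)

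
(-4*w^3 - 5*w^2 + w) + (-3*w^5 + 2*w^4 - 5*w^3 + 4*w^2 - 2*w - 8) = -3*w^5 + 2*w^4 - 9*w^3 - w^2 - w - 8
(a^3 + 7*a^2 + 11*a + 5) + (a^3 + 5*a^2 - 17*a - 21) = 2*a^3 + 12*a^2 - 6*a - 16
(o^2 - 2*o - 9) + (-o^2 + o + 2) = -o - 7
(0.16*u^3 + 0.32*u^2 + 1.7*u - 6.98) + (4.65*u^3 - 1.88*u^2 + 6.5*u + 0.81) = 4.81*u^3 - 1.56*u^2 + 8.2*u - 6.17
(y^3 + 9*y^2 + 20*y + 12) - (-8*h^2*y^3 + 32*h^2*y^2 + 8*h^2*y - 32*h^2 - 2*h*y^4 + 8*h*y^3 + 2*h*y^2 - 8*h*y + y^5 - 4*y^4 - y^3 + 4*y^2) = 8*h^2*y^3 - 32*h^2*y^2 - 8*h^2*y + 32*h^2 + 2*h*y^4 - 8*h*y^3 - 2*h*y^2 + 8*h*y - y^5 + 4*y^4 + 2*y^3 + 5*y^2 + 20*y + 12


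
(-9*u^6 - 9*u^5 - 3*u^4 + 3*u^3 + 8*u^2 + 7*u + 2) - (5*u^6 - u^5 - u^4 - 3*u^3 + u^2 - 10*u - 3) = -14*u^6 - 8*u^5 - 2*u^4 + 6*u^3 + 7*u^2 + 17*u + 5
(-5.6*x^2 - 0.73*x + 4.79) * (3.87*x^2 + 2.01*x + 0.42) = -21.672*x^4 - 14.0811*x^3 + 14.718*x^2 + 9.3213*x + 2.0118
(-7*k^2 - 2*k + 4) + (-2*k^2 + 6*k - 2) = -9*k^2 + 4*k + 2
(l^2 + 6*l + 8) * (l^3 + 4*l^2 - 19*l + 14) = l^5 + 10*l^4 + 13*l^3 - 68*l^2 - 68*l + 112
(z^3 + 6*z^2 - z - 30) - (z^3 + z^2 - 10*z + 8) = 5*z^2 + 9*z - 38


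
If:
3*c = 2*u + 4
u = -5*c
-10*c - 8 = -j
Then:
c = 4/13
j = 144/13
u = -20/13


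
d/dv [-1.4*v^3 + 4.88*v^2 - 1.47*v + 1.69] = -4.2*v^2 + 9.76*v - 1.47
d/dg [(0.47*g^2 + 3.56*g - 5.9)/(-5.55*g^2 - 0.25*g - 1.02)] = (19.6405*g^2 - 66.4488*g - 5.1062)/(30.8025*g^4 + 2.775*g^3 + 11.3845*g^2 + 0.51*g + 1.0404)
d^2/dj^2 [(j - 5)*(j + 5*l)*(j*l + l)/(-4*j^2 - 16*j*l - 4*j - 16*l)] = l^2*(4*l + 5)/(2*(j^3 + 12*j^2*l + 48*j*l^2 + 64*l^3))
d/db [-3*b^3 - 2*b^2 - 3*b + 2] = -9*b^2 - 4*b - 3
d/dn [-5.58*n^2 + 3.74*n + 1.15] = 3.74 - 11.16*n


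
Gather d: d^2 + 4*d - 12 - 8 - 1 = d^2 + 4*d - 21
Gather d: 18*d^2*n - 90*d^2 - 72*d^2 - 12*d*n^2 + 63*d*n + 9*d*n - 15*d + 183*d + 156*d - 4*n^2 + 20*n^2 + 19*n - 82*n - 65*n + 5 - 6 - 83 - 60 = d^2*(18*n - 162) + d*(-12*n^2 + 72*n + 324) + 16*n^2 - 128*n - 144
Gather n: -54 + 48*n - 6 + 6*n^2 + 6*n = 6*n^2 + 54*n - 60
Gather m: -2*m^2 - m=-2*m^2 - m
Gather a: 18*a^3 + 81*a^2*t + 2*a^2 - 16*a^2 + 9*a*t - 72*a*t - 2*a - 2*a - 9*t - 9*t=18*a^3 + a^2*(81*t - 14) + a*(-63*t - 4) - 18*t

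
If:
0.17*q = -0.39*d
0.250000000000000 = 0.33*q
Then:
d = -0.33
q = 0.76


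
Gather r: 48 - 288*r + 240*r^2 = 240*r^2 - 288*r + 48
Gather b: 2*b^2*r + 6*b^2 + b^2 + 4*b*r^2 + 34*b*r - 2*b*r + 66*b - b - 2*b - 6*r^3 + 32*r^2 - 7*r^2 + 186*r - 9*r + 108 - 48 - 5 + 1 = b^2*(2*r + 7) + b*(4*r^2 + 32*r + 63) - 6*r^3 + 25*r^2 + 177*r + 56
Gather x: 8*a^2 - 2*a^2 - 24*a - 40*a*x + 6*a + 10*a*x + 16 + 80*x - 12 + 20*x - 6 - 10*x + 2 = 6*a^2 - 18*a + x*(90 - 30*a)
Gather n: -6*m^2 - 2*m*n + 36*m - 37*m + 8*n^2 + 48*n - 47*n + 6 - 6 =-6*m^2 - m + 8*n^2 + n*(1 - 2*m)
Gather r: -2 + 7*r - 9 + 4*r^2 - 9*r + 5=4*r^2 - 2*r - 6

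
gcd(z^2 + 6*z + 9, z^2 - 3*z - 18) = z + 3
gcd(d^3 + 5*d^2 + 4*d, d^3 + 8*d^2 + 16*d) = d^2 + 4*d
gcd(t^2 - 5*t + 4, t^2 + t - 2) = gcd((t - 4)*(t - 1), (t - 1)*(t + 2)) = t - 1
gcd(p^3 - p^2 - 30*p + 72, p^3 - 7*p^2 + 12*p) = p^2 - 7*p + 12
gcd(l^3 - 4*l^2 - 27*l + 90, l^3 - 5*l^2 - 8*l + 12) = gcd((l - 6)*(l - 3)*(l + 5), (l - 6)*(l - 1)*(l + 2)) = l - 6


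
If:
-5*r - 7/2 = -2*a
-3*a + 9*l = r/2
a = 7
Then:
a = 7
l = 49/20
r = 21/10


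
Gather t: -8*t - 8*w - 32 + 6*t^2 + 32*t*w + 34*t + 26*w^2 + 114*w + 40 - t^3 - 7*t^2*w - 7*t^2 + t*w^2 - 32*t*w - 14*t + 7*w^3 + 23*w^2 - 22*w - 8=-t^3 + t^2*(-7*w - 1) + t*(w^2 + 12) + 7*w^3 + 49*w^2 + 84*w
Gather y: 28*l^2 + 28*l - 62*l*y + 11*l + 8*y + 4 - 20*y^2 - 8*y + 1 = 28*l^2 - 62*l*y + 39*l - 20*y^2 + 5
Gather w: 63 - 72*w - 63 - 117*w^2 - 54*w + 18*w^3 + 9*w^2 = 18*w^3 - 108*w^2 - 126*w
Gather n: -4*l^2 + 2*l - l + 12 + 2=-4*l^2 + l + 14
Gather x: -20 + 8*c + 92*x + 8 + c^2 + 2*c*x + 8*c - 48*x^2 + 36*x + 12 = c^2 + 16*c - 48*x^2 + x*(2*c + 128)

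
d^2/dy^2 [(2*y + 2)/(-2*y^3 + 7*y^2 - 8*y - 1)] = 4*(-4*(y + 1)*(3*y^2 - 7*y + 4)^2 + (6*y^2 - 14*y + (y + 1)*(6*y - 7) + 8)*(2*y^3 - 7*y^2 + 8*y + 1))/(2*y^3 - 7*y^2 + 8*y + 1)^3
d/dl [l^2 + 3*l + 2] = 2*l + 3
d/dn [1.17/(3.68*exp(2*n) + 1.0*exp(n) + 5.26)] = (-8.6112*exp(n) - 1.17)*exp(n)/(3.68*exp(2*n) + 1.0*exp(n) + 5.26)^2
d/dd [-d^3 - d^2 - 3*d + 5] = -3*d^2 - 2*d - 3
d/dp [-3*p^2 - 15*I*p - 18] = -6*p - 15*I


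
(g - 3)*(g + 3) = g^2 - 9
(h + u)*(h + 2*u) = h^2 + 3*h*u + 2*u^2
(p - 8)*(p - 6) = p^2 - 14*p + 48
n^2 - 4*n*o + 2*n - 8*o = (n + 2)*(n - 4*o)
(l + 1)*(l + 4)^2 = l^3 + 9*l^2 + 24*l + 16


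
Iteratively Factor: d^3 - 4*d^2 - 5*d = (d - 5)*(d^2 + d) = (d - 5)*(d + 1)*(d)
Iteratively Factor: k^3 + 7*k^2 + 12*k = (k + 4)*(k^2 + 3*k) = k*(k + 4)*(k + 3)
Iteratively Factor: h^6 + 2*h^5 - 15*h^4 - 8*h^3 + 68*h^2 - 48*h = (h)*(h^5 + 2*h^4 - 15*h^3 - 8*h^2 + 68*h - 48) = h*(h - 2)*(h^4 + 4*h^3 - 7*h^2 - 22*h + 24) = h*(h - 2)*(h + 4)*(h^3 - 7*h + 6) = h*(h - 2)^2*(h + 4)*(h^2 + 2*h - 3) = h*(h - 2)^2*(h + 3)*(h + 4)*(h - 1)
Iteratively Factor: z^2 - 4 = (z + 2)*(z - 2)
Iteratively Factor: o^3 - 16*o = (o + 4)*(o^2 - 4*o) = (o - 4)*(o + 4)*(o)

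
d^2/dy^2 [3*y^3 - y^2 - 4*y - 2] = 18*y - 2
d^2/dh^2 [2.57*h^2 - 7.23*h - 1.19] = 5.14000000000000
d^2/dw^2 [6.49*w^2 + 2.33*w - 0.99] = 12.9800000000000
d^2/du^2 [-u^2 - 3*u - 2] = -2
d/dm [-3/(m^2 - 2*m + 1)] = 6*(m - 1)/(m^2 - 2*m + 1)^2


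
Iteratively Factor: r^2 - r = (r)*(r - 1)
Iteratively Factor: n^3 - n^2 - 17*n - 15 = (n + 3)*(n^2 - 4*n - 5) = (n - 5)*(n + 3)*(n + 1)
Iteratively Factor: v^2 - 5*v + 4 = (v - 4)*(v - 1)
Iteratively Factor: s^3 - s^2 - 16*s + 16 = (s - 4)*(s^2 + 3*s - 4) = (s - 4)*(s + 4)*(s - 1)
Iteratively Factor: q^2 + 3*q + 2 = (q + 2)*(q + 1)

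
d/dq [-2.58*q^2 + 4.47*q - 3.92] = 4.47 - 5.16*q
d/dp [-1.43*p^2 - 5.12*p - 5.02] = -2.86*p - 5.12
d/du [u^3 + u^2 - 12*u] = 3*u^2 + 2*u - 12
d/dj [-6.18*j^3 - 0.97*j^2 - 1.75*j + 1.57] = -18.54*j^2 - 1.94*j - 1.75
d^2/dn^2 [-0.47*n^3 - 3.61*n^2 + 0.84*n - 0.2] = -2.82*n - 7.22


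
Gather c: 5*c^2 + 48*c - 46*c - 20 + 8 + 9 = 5*c^2 + 2*c - 3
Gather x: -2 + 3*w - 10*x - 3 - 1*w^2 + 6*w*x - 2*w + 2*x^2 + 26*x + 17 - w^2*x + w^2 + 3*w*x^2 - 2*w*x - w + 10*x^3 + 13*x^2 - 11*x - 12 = 10*x^3 + x^2*(3*w + 15) + x*(-w^2 + 4*w + 5)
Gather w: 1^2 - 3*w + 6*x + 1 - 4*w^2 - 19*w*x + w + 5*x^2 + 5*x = -4*w^2 + w*(-19*x - 2) + 5*x^2 + 11*x + 2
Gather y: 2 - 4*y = 2 - 4*y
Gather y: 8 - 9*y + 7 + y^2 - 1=y^2 - 9*y + 14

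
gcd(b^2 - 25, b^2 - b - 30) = b + 5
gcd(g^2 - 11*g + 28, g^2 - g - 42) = g - 7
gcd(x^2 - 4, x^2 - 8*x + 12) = x - 2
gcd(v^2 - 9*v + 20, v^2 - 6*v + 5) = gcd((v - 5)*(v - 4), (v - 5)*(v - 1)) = v - 5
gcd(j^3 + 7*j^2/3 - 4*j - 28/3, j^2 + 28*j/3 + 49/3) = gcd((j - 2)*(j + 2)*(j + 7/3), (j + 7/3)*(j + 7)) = j + 7/3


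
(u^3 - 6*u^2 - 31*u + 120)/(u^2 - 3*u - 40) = u - 3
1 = 1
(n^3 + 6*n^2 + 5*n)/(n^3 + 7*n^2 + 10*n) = (n + 1)/(n + 2)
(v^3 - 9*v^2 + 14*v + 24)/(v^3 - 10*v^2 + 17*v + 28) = (v - 6)/(v - 7)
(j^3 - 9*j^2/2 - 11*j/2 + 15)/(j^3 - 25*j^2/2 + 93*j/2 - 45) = (j + 2)/(j - 6)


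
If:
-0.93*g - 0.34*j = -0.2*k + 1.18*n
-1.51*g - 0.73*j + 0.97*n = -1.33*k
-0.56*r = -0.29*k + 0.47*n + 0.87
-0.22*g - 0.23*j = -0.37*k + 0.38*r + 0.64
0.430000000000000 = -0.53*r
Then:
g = 1.03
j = -1.06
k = 0.85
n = -0.36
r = -0.81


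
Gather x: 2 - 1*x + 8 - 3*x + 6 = 16 - 4*x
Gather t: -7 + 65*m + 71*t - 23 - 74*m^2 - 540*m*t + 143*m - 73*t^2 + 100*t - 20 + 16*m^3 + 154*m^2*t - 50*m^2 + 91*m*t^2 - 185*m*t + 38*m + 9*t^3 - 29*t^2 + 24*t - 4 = 16*m^3 - 124*m^2 + 246*m + 9*t^3 + t^2*(91*m - 102) + t*(154*m^2 - 725*m + 195) - 54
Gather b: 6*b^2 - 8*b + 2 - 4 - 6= 6*b^2 - 8*b - 8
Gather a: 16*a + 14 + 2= 16*a + 16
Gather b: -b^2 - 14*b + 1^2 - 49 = -b^2 - 14*b - 48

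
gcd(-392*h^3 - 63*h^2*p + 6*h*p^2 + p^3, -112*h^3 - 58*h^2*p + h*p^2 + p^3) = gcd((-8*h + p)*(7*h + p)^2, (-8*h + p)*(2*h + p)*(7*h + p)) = -56*h^2 - h*p + p^2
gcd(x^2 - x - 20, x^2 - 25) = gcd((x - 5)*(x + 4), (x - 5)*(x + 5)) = x - 5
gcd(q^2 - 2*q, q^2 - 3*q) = q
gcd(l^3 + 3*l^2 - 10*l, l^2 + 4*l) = l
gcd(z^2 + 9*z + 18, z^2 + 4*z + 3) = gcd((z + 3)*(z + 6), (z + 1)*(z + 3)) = z + 3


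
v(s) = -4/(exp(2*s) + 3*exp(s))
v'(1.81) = 0.12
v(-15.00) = -4358689.39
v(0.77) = -0.36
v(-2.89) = -23.55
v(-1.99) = -9.33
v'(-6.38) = 786.57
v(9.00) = 0.00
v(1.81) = -0.07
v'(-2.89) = 23.98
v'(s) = -4*(-2*exp(2*s) - 3*exp(s))/(exp(2*s) + 3*exp(s))^2 = 4*(2*exp(s) + 3)*exp(-s)/(exp(s) + 3)^2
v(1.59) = -0.10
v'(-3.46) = 42.42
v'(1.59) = 0.17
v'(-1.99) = 9.74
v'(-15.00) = 4358689.83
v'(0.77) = 0.51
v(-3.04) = -27.44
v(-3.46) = -41.98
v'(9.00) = 0.00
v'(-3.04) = 27.87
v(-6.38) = -786.13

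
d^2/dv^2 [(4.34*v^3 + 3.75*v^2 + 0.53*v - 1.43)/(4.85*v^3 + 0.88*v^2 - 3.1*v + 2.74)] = (139.37251*v^6 + 466.31295*v^5 - 743.87748*v^4 - 695.620792*v^3 - 237.597852*v^2 + 325.256148*v + 44.722072)/(114.084125*v^9 + 62.0994*v^8 - 207.49173*v^7 + 114.651622*v^6 + 202.7895*v^5 - 215.439432*v^4 + 34.59626*v^3 + 98.814264*v^2 - 69.82068*v + 20.570824)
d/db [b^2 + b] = 2*b + 1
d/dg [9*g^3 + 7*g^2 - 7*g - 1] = 27*g^2 + 14*g - 7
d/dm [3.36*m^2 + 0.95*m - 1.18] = 6.72*m + 0.95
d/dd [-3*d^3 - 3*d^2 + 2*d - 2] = -9*d^2 - 6*d + 2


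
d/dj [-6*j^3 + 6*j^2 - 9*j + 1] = -18*j^2 + 12*j - 9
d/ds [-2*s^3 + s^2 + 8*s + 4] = -6*s^2 + 2*s + 8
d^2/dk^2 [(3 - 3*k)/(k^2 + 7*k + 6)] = 6*(-(k - 1)*(2*k + 7)^2 + 3*(k + 2)*(k^2 + 7*k + 6))/(k^2 + 7*k + 6)^3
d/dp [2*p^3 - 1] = 6*p^2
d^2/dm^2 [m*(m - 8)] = 2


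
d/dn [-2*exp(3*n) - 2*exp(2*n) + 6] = (-6*exp(n) - 4)*exp(2*n)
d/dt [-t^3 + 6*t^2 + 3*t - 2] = -3*t^2 + 12*t + 3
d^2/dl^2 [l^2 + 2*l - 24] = 2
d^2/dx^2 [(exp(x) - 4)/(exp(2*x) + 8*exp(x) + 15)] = (exp(4*x) - 24*exp(3*x) - 186*exp(2*x) - 136*exp(x) + 705)*exp(x)/(exp(6*x) + 24*exp(5*x) + 237*exp(4*x) + 1232*exp(3*x) + 3555*exp(2*x) + 5400*exp(x) + 3375)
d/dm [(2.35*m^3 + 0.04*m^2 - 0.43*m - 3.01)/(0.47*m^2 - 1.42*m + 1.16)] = (1.1045*m^4 - 6.674*m^3 + 8.3233*m^2 + 2.9222*m - 4.773)/(0.2209*m^4 - 1.3348*m^3 + 3.1068*m^2 - 3.2944*m + 1.3456)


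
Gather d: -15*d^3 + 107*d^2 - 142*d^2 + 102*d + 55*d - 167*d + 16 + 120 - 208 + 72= -15*d^3 - 35*d^2 - 10*d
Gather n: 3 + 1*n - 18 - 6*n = -5*n - 15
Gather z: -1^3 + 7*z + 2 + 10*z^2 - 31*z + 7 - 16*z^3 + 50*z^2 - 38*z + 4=-16*z^3 + 60*z^2 - 62*z + 12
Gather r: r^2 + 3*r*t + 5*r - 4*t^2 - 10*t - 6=r^2 + r*(3*t + 5) - 4*t^2 - 10*t - 6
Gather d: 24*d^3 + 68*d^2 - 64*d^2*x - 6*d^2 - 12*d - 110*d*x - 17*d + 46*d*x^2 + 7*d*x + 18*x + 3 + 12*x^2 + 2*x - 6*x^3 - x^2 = 24*d^3 + d^2*(62 - 64*x) + d*(46*x^2 - 103*x - 29) - 6*x^3 + 11*x^2 + 20*x + 3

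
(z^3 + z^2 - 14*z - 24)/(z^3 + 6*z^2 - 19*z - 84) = (z + 2)/(z + 7)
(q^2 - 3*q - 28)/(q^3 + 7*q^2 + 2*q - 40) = (q - 7)/(q^2 + 3*q - 10)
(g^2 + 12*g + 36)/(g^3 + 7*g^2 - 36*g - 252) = (g + 6)/(g^2 + g - 42)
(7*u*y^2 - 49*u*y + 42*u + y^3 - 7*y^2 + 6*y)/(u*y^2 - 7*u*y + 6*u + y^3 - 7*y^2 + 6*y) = (7*u + y)/(u + y)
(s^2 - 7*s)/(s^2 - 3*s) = (s - 7)/(s - 3)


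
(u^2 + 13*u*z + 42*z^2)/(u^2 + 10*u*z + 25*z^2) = (u^2 + 13*u*z + 42*z^2)/(u^2 + 10*u*z + 25*z^2)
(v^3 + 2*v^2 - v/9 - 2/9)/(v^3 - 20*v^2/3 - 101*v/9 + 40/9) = (3*v^2 + 7*v + 2)/(3*v^2 - 19*v - 40)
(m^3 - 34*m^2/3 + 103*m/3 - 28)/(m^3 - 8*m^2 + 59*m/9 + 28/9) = 3*(m - 3)/(3*m + 1)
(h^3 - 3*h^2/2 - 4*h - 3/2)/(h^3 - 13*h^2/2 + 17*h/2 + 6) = (h + 1)/(h - 4)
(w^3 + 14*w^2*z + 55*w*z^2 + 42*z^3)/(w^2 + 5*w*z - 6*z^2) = (-w^2 - 8*w*z - 7*z^2)/(-w + z)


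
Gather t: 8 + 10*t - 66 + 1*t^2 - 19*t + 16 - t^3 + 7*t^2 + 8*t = -t^3 + 8*t^2 - t - 42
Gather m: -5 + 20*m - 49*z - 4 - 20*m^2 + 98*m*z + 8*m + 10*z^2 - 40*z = -20*m^2 + m*(98*z + 28) + 10*z^2 - 89*z - 9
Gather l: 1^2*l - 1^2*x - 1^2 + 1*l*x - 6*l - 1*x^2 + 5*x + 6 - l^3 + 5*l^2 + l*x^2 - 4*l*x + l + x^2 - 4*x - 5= -l^3 + 5*l^2 + l*(x^2 - 3*x - 4)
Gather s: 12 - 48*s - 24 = -48*s - 12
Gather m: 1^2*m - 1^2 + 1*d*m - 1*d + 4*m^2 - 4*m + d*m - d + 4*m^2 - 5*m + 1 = -2*d + 8*m^2 + m*(2*d - 8)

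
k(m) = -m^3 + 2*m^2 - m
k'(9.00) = -208.00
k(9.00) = -576.00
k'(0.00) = -1.00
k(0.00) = 0.00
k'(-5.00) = -96.00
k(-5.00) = 180.00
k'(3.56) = -24.78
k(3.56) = -23.33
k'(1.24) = -0.65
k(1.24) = -0.07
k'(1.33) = -0.99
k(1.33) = -0.14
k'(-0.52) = -3.89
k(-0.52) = 1.20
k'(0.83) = 0.25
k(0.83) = -0.02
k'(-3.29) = -46.63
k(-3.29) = 60.55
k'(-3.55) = -53.01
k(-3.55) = 73.49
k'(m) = -3*m^2 + 4*m - 1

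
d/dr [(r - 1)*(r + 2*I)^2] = (r + 2*I)*(3*r - 2 + 2*I)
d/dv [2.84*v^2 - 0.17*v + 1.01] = 5.68*v - 0.17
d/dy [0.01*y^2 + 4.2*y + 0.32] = 0.02*y + 4.2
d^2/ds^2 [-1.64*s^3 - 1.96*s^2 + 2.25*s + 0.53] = -9.84*s - 3.92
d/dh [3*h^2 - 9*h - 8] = 6*h - 9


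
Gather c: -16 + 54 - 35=3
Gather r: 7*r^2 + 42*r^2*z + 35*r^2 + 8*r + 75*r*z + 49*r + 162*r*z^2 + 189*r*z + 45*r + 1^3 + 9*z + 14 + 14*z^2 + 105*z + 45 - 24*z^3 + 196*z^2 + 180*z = r^2*(42*z + 42) + r*(162*z^2 + 264*z + 102) - 24*z^3 + 210*z^2 + 294*z + 60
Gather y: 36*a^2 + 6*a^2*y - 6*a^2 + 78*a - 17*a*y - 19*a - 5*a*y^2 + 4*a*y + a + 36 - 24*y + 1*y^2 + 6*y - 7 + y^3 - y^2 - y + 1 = 30*a^2 - 5*a*y^2 + 60*a + y^3 + y*(6*a^2 - 13*a - 19) + 30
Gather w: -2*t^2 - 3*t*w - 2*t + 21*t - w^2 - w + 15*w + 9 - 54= -2*t^2 + 19*t - w^2 + w*(14 - 3*t) - 45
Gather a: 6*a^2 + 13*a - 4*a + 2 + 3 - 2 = 6*a^2 + 9*a + 3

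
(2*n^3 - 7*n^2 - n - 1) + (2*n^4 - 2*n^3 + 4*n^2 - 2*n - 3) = 2*n^4 - 3*n^2 - 3*n - 4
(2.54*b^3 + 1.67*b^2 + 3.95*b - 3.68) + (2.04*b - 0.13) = 2.54*b^3 + 1.67*b^2 + 5.99*b - 3.81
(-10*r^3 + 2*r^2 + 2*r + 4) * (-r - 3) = 10*r^4 + 28*r^3 - 8*r^2 - 10*r - 12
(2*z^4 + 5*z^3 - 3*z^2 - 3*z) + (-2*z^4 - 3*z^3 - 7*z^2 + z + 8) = 2*z^3 - 10*z^2 - 2*z + 8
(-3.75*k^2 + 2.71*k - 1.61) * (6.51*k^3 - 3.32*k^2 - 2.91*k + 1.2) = -24.4125*k^5 + 30.0921*k^4 - 8.5658*k^3 - 7.0409*k^2 + 7.9371*k - 1.932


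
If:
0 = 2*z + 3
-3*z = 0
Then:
No Solution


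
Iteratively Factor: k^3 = (k)*(k^2) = k^2*(k)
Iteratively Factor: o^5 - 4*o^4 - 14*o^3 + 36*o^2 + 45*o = (o + 1)*(o^4 - 5*o^3 - 9*o^2 + 45*o) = o*(o + 1)*(o^3 - 5*o^2 - 9*o + 45) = o*(o - 3)*(o + 1)*(o^2 - 2*o - 15) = o*(o - 3)*(o + 1)*(o + 3)*(o - 5)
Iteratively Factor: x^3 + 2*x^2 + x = (x + 1)*(x^2 + x) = (x + 1)^2*(x)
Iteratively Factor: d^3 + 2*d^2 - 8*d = (d)*(d^2 + 2*d - 8) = d*(d + 4)*(d - 2)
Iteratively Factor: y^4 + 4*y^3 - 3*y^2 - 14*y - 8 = (y - 2)*(y^3 + 6*y^2 + 9*y + 4) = (y - 2)*(y + 1)*(y^2 + 5*y + 4) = (y - 2)*(y + 1)^2*(y + 4)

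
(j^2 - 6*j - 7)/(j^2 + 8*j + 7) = (j - 7)/(j + 7)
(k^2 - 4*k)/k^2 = (k - 4)/k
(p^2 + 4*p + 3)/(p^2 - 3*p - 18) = (p + 1)/(p - 6)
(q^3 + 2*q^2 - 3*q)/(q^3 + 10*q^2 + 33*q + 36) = q*(q - 1)/(q^2 + 7*q + 12)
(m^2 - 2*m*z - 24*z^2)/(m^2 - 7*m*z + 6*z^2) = (-m - 4*z)/(-m + z)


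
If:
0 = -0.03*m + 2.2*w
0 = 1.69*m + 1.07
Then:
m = -0.63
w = -0.01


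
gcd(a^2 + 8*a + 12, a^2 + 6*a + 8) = a + 2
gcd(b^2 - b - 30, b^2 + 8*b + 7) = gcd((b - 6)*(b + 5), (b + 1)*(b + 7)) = 1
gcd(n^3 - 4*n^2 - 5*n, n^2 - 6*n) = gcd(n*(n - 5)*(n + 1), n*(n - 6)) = n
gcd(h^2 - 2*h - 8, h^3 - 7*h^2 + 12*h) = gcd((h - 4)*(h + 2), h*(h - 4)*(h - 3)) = h - 4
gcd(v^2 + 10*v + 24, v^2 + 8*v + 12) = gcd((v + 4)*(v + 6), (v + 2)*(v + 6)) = v + 6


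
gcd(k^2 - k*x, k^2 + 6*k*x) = k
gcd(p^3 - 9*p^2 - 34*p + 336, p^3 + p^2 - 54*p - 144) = p^2 - 2*p - 48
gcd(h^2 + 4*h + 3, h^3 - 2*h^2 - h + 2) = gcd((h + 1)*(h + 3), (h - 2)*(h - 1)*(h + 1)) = h + 1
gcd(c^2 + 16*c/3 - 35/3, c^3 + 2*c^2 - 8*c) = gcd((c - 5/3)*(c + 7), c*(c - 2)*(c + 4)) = 1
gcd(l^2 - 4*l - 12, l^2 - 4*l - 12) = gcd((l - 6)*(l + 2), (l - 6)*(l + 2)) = l^2 - 4*l - 12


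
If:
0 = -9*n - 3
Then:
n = -1/3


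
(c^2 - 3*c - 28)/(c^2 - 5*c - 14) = (c + 4)/(c + 2)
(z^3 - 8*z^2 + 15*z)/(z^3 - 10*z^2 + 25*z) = (z - 3)/(z - 5)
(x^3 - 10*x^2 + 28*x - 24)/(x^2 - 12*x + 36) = (x^2 - 4*x + 4)/(x - 6)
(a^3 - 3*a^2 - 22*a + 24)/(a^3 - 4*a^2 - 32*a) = (a^2 - 7*a + 6)/(a*(a - 8))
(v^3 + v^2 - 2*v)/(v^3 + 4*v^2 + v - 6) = v/(v + 3)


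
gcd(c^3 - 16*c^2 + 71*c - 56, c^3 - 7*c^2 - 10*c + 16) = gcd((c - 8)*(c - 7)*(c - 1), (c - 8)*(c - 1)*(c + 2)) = c^2 - 9*c + 8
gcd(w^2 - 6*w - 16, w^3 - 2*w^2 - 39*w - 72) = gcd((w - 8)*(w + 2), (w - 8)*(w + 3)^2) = w - 8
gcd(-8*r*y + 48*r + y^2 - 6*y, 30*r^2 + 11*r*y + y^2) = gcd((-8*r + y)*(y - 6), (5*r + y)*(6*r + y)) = 1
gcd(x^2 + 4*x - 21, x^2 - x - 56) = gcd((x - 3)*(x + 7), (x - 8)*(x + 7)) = x + 7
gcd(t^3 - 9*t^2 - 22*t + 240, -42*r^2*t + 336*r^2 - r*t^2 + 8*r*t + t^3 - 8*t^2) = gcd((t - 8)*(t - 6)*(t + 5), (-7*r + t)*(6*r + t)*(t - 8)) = t - 8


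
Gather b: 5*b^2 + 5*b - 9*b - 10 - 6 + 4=5*b^2 - 4*b - 12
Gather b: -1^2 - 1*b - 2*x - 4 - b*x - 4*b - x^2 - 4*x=b*(-x - 5) - x^2 - 6*x - 5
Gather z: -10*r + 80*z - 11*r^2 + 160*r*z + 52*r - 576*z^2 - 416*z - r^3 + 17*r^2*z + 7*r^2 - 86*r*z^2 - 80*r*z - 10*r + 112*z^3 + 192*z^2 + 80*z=-r^3 - 4*r^2 + 32*r + 112*z^3 + z^2*(-86*r - 384) + z*(17*r^2 + 80*r - 256)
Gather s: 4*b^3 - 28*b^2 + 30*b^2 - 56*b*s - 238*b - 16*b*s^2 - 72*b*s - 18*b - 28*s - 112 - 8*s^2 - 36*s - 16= 4*b^3 + 2*b^2 - 256*b + s^2*(-16*b - 8) + s*(-128*b - 64) - 128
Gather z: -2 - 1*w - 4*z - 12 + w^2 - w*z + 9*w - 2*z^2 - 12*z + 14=w^2 + 8*w - 2*z^2 + z*(-w - 16)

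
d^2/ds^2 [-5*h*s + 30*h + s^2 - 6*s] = 2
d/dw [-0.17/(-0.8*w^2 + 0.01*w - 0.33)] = (0.0017 - 0.272*w)/(0.8*w^2 - 0.01*w + 0.33)^2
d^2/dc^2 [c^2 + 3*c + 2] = 2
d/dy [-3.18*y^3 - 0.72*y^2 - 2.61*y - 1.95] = -9.54*y^2 - 1.44*y - 2.61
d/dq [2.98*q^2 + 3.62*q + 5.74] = 5.96*q + 3.62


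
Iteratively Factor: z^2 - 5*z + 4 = (z - 1)*(z - 4)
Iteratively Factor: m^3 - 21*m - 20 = (m + 1)*(m^2 - m - 20) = (m + 1)*(m + 4)*(m - 5)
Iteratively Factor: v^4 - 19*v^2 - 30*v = (v + 3)*(v^3 - 3*v^2 - 10*v) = (v - 5)*(v + 3)*(v^2 + 2*v) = (v - 5)*(v + 2)*(v + 3)*(v)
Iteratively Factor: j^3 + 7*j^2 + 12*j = (j)*(j^2 + 7*j + 12) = j*(j + 3)*(j + 4)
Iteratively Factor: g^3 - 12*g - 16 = (g + 2)*(g^2 - 2*g - 8) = (g - 4)*(g + 2)*(g + 2)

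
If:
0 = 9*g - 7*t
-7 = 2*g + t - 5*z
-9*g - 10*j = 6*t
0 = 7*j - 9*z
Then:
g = -98/137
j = 819/685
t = -126/137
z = 637/685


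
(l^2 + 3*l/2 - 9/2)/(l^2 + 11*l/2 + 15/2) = (2*l - 3)/(2*l + 5)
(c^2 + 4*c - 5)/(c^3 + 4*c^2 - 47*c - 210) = (c - 1)/(c^2 - c - 42)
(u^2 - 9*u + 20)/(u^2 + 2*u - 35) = (u - 4)/(u + 7)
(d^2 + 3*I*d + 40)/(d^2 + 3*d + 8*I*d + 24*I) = (d - 5*I)/(d + 3)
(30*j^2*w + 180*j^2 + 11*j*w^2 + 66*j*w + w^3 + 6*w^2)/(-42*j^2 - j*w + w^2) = (5*j*w + 30*j + w^2 + 6*w)/(-7*j + w)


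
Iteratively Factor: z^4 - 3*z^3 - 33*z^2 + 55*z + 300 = (z - 5)*(z^3 + 2*z^2 - 23*z - 60) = (z - 5)*(z + 4)*(z^2 - 2*z - 15) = (z - 5)*(z + 3)*(z + 4)*(z - 5)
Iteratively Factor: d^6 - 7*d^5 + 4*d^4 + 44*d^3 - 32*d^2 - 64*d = (d)*(d^5 - 7*d^4 + 4*d^3 + 44*d^2 - 32*d - 64) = d*(d + 1)*(d^4 - 8*d^3 + 12*d^2 + 32*d - 64) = d*(d - 4)*(d + 1)*(d^3 - 4*d^2 - 4*d + 16) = d*(d - 4)*(d + 1)*(d + 2)*(d^2 - 6*d + 8) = d*(d - 4)*(d - 2)*(d + 1)*(d + 2)*(d - 4)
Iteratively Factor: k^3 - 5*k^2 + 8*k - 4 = (k - 1)*(k^2 - 4*k + 4) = (k - 2)*(k - 1)*(k - 2)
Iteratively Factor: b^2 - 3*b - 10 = (b - 5)*(b + 2)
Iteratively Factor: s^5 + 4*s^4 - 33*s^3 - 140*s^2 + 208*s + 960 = (s + 4)*(s^4 - 33*s^2 - 8*s + 240) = (s - 5)*(s + 4)*(s^3 + 5*s^2 - 8*s - 48) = (s - 5)*(s + 4)^2*(s^2 + s - 12) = (s - 5)*(s - 3)*(s + 4)^2*(s + 4)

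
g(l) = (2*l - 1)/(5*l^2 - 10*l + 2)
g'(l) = (10 - 10*l)*(2*l - 1)/(5*l^2 - 10*l + 2)^2 + 2/(5*l^2 - 10*l + 2) = 2*(-5*l^2 + 5*l - 3)/(25*l^4 - 100*l^3 + 120*l^2 - 40*l + 4)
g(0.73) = -0.17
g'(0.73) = -0.58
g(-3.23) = -0.09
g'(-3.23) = -0.02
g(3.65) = 0.20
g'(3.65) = -0.10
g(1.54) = -1.35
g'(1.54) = -6.02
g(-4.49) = -0.07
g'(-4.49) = -0.01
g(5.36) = 0.11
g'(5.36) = -0.03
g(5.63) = 0.10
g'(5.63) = -0.02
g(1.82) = 7.29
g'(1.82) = -159.67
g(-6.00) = -0.05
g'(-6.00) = -0.00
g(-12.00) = -0.03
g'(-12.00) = 0.00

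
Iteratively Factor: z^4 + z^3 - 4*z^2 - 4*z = (z)*(z^3 + z^2 - 4*z - 4) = z*(z - 2)*(z^2 + 3*z + 2) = z*(z - 2)*(z + 2)*(z + 1)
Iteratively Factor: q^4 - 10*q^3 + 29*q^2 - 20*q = (q)*(q^3 - 10*q^2 + 29*q - 20) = q*(q - 5)*(q^2 - 5*q + 4) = q*(q - 5)*(q - 1)*(q - 4)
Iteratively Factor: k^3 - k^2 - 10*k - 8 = (k + 1)*(k^2 - 2*k - 8) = (k + 1)*(k + 2)*(k - 4)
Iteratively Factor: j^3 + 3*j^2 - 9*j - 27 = (j + 3)*(j^2 - 9) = (j + 3)^2*(j - 3)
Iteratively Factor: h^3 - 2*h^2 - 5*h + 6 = (h + 2)*(h^2 - 4*h + 3) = (h - 3)*(h + 2)*(h - 1)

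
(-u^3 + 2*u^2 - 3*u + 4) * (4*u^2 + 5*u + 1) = -4*u^5 + 3*u^4 - 3*u^3 + 3*u^2 + 17*u + 4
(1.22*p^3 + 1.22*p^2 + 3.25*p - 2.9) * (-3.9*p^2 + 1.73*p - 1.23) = -4.758*p^5 - 2.6474*p^4 - 12.065*p^3 + 15.4319*p^2 - 9.0145*p + 3.567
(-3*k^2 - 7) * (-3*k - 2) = 9*k^3 + 6*k^2 + 21*k + 14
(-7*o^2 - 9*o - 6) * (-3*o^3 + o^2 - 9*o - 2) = 21*o^5 + 20*o^4 + 72*o^3 + 89*o^2 + 72*o + 12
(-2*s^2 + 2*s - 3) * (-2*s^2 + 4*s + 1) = 4*s^4 - 12*s^3 + 12*s^2 - 10*s - 3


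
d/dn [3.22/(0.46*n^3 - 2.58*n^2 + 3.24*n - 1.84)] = (-4.4436*n^2 + 16.6152*n - 10.4328)/(0.46*n^3 - 2.58*n^2 + 3.24*n - 1.84)^2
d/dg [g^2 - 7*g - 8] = 2*g - 7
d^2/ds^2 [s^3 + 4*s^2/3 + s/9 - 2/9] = 6*s + 8/3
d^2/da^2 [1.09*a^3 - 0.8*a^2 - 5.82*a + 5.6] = 6.54*a - 1.6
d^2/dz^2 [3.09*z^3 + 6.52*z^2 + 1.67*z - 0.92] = 18.54*z + 13.04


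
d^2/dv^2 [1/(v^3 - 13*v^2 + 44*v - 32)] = 2*((13 - 3*v)*(v^3 - 13*v^2 + 44*v - 32) + (3*v^2 - 26*v + 44)^2)/(v^3 - 13*v^2 + 44*v - 32)^3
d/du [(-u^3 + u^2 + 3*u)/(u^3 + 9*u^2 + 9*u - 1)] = (-10*u^4 - 24*u^3 - 15*u^2 - 2*u - 3)/(u^6 + 18*u^5 + 99*u^4 + 160*u^3 + 63*u^2 - 18*u + 1)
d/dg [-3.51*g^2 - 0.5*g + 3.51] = -7.02*g - 0.5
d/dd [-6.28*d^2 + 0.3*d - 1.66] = 0.3 - 12.56*d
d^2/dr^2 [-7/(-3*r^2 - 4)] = 42*(9*r^2 - 4)/(3*r^2 + 4)^3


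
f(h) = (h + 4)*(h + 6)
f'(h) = 2*h + 10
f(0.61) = 30.47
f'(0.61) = 11.22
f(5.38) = 106.74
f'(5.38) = 20.76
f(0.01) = 24.10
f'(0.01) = 10.02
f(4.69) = 92.90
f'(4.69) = 19.38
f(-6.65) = 1.72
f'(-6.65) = -3.30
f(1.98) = 47.72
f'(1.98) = 13.96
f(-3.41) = 1.53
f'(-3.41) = 3.18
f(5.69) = 113.28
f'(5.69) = 21.38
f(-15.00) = 99.00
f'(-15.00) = -20.00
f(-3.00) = 3.00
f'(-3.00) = 4.00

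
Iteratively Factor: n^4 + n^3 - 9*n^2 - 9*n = (n)*(n^3 + n^2 - 9*n - 9) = n*(n + 3)*(n^2 - 2*n - 3) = n*(n + 1)*(n + 3)*(n - 3)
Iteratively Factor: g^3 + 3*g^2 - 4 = (g - 1)*(g^2 + 4*g + 4) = (g - 1)*(g + 2)*(g + 2)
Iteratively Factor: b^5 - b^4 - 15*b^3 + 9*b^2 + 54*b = (b - 3)*(b^4 + 2*b^3 - 9*b^2 - 18*b) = (b - 3)^2*(b^3 + 5*b^2 + 6*b) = b*(b - 3)^2*(b^2 + 5*b + 6) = b*(b - 3)^2*(b + 2)*(b + 3)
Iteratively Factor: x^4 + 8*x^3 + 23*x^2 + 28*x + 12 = (x + 3)*(x^3 + 5*x^2 + 8*x + 4) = (x + 1)*(x + 3)*(x^2 + 4*x + 4) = (x + 1)*(x + 2)*(x + 3)*(x + 2)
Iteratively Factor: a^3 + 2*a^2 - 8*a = (a)*(a^2 + 2*a - 8) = a*(a + 4)*(a - 2)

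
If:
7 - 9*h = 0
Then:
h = 7/9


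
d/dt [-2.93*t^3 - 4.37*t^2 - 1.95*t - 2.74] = -8.79*t^2 - 8.74*t - 1.95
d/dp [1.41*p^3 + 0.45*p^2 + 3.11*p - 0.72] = 4.23*p^2 + 0.9*p + 3.11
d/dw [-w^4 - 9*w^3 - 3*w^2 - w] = -4*w^3 - 27*w^2 - 6*w - 1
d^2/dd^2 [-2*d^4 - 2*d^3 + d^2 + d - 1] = -24*d^2 - 12*d + 2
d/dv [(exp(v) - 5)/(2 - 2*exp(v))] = -1/(2*sinh(v/2)^2)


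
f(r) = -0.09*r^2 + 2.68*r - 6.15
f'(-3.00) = 3.22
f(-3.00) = -15.00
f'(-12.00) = 4.84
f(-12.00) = -51.27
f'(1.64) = 2.38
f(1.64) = -2.00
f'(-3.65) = 3.34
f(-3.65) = -17.13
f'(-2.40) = 3.11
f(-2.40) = -13.10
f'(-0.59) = 2.79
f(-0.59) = -7.76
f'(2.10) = 2.30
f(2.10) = -0.92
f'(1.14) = 2.47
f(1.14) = -3.21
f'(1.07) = 2.49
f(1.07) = -3.39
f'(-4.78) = 3.54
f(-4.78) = -21.02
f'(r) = 2.68 - 0.18*r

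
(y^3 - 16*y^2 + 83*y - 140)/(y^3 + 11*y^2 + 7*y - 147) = (y^3 - 16*y^2 + 83*y - 140)/(y^3 + 11*y^2 + 7*y - 147)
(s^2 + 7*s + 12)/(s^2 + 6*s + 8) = (s + 3)/(s + 2)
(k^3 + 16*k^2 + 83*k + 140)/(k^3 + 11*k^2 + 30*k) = (k^2 + 11*k + 28)/(k*(k + 6))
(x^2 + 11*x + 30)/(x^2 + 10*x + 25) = (x + 6)/(x + 5)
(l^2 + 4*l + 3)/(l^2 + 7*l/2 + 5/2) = 2*(l + 3)/(2*l + 5)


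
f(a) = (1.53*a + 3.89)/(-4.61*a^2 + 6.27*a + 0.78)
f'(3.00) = 0.31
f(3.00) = -0.39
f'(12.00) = 0.00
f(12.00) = -0.04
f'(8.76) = 0.01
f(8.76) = -0.06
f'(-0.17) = -165.60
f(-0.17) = -8.66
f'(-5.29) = -0.00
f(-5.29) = 0.03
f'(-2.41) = -0.04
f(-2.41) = -0.00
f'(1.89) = 4.74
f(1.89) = -1.77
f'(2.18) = 1.59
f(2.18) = -0.97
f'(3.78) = 0.12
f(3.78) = -0.23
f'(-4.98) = -0.00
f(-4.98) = 0.03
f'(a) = (1.53*a + 3.89)*(9.22*a - 6.27)/(-4.61*a^2 + 6.27*a + 0.78)^2 + 1.53/(-4.61*a^2 + 6.27*a + 0.78) = (7.0533*a^2 + 35.8658*a - 23.1969)/(21.2521*a^4 - 57.8094*a^3 + 32.1213*a^2 + 9.7812*a + 0.6084)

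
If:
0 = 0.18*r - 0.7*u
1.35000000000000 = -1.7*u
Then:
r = -3.09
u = -0.79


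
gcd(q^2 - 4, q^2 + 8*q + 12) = q + 2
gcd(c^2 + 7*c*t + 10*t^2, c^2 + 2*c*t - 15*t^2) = c + 5*t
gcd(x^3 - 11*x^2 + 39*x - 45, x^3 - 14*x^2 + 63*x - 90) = x^2 - 8*x + 15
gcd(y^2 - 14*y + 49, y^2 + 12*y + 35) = 1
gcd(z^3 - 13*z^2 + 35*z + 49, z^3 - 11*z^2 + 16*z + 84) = z - 7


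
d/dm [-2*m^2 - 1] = -4*m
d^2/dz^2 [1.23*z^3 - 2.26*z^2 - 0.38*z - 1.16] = 7.38*z - 4.52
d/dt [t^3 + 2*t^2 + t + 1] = 3*t^2 + 4*t + 1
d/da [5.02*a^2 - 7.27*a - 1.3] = 10.04*a - 7.27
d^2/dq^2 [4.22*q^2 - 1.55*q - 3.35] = 8.44000000000000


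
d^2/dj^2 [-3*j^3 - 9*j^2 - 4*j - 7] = -18*j - 18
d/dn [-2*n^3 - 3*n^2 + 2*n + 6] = -6*n^2 - 6*n + 2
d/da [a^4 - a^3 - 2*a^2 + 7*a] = 4*a^3 - 3*a^2 - 4*a + 7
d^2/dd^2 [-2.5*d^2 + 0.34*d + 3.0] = -5.00000000000000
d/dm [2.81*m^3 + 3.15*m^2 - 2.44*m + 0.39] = 8.43*m^2 + 6.3*m - 2.44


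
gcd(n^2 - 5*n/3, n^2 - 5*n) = n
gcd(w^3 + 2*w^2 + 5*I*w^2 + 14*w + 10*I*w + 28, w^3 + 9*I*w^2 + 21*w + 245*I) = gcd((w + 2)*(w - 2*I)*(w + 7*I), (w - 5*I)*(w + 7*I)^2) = w + 7*I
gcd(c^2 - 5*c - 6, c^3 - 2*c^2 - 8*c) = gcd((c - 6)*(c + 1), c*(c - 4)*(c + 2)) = 1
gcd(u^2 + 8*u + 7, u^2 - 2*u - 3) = u + 1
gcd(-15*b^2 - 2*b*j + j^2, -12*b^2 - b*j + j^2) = 3*b + j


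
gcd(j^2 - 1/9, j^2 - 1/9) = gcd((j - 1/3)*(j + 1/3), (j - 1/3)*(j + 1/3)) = j^2 - 1/9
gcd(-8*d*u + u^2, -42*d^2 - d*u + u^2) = 1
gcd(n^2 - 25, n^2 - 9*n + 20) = n - 5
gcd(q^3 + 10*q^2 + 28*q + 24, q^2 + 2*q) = q + 2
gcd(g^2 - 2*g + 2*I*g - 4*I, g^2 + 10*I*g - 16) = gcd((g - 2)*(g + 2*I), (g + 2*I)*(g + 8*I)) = g + 2*I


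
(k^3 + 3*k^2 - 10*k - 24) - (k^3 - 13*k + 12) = 3*k^2 + 3*k - 36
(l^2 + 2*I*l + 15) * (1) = l^2 + 2*I*l + 15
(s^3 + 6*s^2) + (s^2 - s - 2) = s^3 + 7*s^2 - s - 2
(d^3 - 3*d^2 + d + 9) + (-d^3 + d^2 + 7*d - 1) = -2*d^2 + 8*d + 8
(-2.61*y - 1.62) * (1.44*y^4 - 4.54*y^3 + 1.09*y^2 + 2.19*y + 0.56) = -3.7584*y^5 + 9.5166*y^4 + 4.5099*y^3 - 7.4817*y^2 - 5.0094*y - 0.9072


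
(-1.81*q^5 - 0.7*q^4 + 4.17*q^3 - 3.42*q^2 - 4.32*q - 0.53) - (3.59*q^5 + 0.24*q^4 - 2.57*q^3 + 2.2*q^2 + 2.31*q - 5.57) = -5.4*q^5 - 0.94*q^4 + 6.74*q^3 - 5.62*q^2 - 6.63*q + 5.04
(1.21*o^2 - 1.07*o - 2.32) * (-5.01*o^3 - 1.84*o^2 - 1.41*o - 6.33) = -6.0621*o^5 + 3.1343*o^4 + 11.8859*o^3 - 1.8818*o^2 + 10.0443*o + 14.6856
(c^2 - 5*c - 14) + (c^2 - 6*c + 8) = 2*c^2 - 11*c - 6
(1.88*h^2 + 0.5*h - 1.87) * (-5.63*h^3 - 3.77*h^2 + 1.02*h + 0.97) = -10.5844*h^5 - 9.9026*h^4 + 10.5607*h^3 + 9.3835*h^2 - 1.4224*h - 1.8139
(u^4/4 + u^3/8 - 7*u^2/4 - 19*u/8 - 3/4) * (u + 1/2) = u^5/4 + u^4/4 - 27*u^3/16 - 13*u^2/4 - 31*u/16 - 3/8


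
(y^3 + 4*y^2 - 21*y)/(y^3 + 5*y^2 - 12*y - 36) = y*(y + 7)/(y^2 + 8*y + 12)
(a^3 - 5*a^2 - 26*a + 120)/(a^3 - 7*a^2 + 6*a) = (a^2 + a - 20)/(a*(a - 1))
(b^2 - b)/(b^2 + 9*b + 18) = b*(b - 1)/(b^2 + 9*b + 18)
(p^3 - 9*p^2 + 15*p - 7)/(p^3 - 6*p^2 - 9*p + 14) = (p - 1)/(p + 2)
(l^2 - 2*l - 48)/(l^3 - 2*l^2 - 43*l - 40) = (l + 6)/(l^2 + 6*l + 5)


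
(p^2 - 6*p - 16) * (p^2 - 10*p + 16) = p^4 - 16*p^3 + 60*p^2 + 64*p - 256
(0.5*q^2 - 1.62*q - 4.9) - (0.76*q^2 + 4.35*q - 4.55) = -0.26*q^2 - 5.97*q - 0.350000000000001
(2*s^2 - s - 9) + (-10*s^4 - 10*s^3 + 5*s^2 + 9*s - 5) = -10*s^4 - 10*s^3 + 7*s^2 + 8*s - 14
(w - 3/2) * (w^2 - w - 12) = w^3 - 5*w^2/2 - 21*w/2 + 18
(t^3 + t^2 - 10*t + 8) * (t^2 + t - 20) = t^5 + 2*t^4 - 29*t^3 - 22*t^2 + 208*t - 160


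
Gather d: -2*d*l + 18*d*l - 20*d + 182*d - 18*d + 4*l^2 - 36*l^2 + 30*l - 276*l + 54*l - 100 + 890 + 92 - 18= d*(16*l + 144) - 32*l^2 - 192*l + 864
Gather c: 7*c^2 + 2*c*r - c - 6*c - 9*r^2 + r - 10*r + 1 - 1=7*c^2 + c*(2*r - 7) - 9*r^2 - 9*r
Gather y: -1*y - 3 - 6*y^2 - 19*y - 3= -6*y^2 - 20*y - 6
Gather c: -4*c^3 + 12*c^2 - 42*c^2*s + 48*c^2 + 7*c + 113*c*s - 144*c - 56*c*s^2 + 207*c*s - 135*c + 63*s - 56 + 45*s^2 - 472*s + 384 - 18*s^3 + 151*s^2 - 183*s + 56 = -4*c^3 + c^2*(60 - 42*s) + c*(-56*s^2 + 320*s - 272) - 18*s^3 + 196*s^2 - 592*s + 384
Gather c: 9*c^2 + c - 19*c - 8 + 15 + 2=9*c^2 - 18*c + 9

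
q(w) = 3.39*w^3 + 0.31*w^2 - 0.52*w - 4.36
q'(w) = 10.17*w^2 + 0.62*w - 0.52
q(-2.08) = -32.44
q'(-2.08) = 42.19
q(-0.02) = -4.35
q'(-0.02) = -0.53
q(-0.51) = -4.46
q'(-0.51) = 1.81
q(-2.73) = -69.60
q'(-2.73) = 73.58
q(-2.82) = -76.45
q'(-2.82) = 78.61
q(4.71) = 354.28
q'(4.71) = 228.01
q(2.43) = 44.85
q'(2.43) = 61.04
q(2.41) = 43.64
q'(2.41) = 60.04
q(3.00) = 88.40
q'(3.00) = 92.87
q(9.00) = 2487.38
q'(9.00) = 828.83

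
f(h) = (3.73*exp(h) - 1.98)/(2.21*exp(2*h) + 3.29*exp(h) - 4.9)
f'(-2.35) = -0.05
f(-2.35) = 0.36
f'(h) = (3.73*exp(h) - 1.98)*(-4.42*exp(2*h) - 3.29*exp(h))/(2.21*exp(2*h) + 3.29*exp(h) - 4.9)^2 + 3.73*exp(h)/(2.21*exp(2*h) + 3.29*exp(h) - 4.9) = (-8.2433*exp(2*h) + 8.7516*exp(h) - 11.7628)*exp(h)/(4.8841*exp(4*h) + 14.5418*exp(3*h) - 10.8339*exp(2*h) - 32.242*exp(h) + 24.01)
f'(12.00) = 0.00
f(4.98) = 0.01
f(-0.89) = 0.14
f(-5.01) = 0.40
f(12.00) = 0.00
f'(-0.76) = -0.53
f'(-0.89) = -0.39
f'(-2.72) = -0.03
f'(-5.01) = -0.00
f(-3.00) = 0.38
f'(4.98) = -0.01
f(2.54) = 0.12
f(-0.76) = 0.08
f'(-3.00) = -0.03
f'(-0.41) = -2.09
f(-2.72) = 0.37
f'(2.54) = -0.10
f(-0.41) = -0.28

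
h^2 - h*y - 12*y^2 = (h - 4*y)*(h + 3*y)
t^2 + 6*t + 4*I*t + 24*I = (t + 6)*(t + 4*I)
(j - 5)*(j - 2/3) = j^2 - 17*j/3 + 10/3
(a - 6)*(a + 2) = a^2 - 4*a - 12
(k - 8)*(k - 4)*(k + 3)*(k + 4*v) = k^4 + 4*k^3*v - 9*k^3 - 36*k^2*v - 4*k^2 - 16*k*v + 96*k + 384*v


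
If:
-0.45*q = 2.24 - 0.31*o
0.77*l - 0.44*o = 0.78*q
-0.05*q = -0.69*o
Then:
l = -5.52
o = -0.38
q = -5.24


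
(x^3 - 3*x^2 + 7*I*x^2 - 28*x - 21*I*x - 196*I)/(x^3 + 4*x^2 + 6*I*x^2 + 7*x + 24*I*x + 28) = (x - 7)/(x - I)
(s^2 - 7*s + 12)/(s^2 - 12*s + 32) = (s - 3)/(s - 8)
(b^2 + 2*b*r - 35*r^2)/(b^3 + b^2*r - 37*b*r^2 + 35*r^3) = 1/(b - r)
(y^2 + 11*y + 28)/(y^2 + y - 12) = (y + 7)/(y - 3)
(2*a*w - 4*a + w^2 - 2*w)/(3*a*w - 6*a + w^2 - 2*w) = (2*a + w)/(3*a + w)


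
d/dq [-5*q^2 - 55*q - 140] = -10*q - 55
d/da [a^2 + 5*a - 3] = 2*a + 5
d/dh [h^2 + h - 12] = 2*h + 1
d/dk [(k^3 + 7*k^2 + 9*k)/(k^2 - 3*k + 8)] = (k^4 - 6*k^3 - 6*k^2 + 112*k + 72)/(k^4 - 6*k^3 + 25*k^2 - 48*k + 64)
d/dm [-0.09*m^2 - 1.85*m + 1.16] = -0.18*m - 1.85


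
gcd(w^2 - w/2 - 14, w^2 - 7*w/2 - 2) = w - 4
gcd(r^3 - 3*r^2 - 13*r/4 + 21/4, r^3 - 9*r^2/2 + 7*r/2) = r^2 - 9*r/2 + 7/2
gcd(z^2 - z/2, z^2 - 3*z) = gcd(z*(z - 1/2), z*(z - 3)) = z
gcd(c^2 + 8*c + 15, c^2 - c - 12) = c + 3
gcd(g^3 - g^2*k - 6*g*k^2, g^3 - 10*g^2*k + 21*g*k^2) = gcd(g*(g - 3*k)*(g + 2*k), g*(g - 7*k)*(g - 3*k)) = g^2 - 3*g*k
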